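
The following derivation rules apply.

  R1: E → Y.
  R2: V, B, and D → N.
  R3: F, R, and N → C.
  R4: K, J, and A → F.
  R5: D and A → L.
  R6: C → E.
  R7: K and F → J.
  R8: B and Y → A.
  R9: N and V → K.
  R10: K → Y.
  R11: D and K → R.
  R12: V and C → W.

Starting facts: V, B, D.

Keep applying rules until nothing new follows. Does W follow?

W would need V and C (R12), but C is never established.

No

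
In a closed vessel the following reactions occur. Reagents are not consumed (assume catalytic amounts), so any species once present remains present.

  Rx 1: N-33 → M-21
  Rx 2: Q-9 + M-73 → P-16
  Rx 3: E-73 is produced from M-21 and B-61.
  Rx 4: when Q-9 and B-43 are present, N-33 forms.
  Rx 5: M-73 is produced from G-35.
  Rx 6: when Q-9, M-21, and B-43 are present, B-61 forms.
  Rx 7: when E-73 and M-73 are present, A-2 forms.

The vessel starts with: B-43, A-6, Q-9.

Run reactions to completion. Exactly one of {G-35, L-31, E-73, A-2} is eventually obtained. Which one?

Q-9 and B-43 present → N-33 forms (Rx 4).
N-33 present → M-21 forms (Rx 1).
Q-9, M-21, and B-43 present → B-61 forms (Rx 6).
M-21 and B-61 present → E-73 forms (Rx 3).
No rule produces G-35, and it is not given. No rule produces L-31, and it is not given. A-2 would need E-73 and M-73 (Rx 7), but M-73 never forms.

E-73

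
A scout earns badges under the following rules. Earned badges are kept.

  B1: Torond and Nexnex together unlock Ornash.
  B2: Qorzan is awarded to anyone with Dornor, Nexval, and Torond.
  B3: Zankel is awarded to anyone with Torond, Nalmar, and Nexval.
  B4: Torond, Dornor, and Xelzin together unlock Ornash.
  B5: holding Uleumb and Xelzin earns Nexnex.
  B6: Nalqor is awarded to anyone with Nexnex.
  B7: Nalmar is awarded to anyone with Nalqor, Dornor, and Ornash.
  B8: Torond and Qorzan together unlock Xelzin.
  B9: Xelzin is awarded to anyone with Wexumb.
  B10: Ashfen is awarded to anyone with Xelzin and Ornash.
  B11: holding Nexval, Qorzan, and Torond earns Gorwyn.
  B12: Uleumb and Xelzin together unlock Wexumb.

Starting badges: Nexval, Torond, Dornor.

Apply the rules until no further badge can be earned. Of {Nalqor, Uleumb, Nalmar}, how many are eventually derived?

0

Nalqor would need Nexnex (B6), but Nexnex is never earned.
No rule produces Uleumb, and it is not given.
Nalmar would need Nalqor, Dornor, and Ornash (B7), but Nalqor is never earned.
None of the 3 are reached.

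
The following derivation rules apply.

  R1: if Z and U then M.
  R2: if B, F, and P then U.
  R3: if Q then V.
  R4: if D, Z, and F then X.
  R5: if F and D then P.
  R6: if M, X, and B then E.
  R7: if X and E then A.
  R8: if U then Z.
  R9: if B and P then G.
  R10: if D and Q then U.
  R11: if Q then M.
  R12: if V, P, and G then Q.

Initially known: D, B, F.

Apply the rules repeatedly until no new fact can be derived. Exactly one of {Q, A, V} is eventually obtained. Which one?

From F and D, R5 gives P.
From B, F, and P, R2 gives U.
From U, R8 gives Z.
From Z and U, R1 gives M.
From D, Z, and F, R4 gives X.
M, X, and B hold, so E follows (R6).
X and E hold, so A follows (R7).
V would need Q (R3), but Q is never established. Q would need V, P, and G (R12), but V is never established.

A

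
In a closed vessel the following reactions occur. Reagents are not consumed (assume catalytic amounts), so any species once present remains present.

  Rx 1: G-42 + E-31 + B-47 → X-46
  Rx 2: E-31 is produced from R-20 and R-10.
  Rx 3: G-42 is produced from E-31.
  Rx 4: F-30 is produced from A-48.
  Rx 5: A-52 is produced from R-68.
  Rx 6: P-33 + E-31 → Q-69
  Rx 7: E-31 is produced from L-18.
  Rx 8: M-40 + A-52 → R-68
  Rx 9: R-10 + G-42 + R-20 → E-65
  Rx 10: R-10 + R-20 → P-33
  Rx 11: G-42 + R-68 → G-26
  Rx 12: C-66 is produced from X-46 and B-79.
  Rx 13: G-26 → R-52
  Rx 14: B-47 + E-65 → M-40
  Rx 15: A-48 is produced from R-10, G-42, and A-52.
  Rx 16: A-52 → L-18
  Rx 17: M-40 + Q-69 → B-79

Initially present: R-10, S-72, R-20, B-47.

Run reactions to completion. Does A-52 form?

No

A-52 would need R-68 (Rx 5), but R-68 never forms.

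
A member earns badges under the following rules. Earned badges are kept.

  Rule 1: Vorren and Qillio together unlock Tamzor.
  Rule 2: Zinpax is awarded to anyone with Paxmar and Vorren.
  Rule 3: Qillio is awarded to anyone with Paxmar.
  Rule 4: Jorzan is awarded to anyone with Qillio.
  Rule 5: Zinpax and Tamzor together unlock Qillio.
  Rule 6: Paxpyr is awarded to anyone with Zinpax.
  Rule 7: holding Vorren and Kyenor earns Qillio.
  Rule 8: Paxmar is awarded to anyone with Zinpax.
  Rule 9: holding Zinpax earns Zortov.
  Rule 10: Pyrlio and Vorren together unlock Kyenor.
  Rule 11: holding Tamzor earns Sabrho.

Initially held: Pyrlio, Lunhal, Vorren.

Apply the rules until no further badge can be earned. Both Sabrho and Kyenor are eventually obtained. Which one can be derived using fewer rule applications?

Kyenor: With Pyrlio and Vorren, Kyenor is earned (Rule 10). [1 rule application]
Sabrho: With Pyrlio and Vorren, Kyenor is earned (Rule 10). With Vorren and Kyenor, Qillio is earned (Rule 7). With Vorren and Qillio, Tamzor is earned (Rule 1). With Tamzor, Sabrho is earned (Rule 11). [4 rule applications]
Kyenor needs fewer.

Kyenor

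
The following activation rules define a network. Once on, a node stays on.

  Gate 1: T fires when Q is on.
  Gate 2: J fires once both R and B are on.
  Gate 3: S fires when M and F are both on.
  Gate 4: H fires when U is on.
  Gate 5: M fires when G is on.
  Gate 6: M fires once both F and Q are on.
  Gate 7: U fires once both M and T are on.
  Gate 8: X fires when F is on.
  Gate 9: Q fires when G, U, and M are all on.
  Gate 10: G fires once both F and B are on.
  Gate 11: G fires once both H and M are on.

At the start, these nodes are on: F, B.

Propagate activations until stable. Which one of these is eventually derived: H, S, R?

Gate 10: F and B on → G on.
Gate 5: G on → M on.
Gate 3: M and F on → S on.
H would need U (Gate 4), but U never turns on. No rule produces R, and it is not given.

S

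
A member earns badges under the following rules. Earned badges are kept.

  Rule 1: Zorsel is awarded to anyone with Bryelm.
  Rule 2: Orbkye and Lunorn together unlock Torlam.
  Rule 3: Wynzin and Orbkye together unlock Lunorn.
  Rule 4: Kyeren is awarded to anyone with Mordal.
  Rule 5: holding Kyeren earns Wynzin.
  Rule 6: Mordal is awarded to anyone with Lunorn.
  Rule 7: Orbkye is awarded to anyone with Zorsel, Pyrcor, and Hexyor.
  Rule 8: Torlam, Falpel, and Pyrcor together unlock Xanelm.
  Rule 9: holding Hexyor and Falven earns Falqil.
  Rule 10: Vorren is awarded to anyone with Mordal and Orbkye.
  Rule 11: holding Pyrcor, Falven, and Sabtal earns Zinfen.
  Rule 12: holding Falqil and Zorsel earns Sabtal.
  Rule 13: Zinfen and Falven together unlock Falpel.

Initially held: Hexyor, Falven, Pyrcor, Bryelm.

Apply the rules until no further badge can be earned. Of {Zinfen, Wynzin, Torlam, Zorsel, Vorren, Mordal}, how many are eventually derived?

With Hexyor and Falven, Falqil is earned (Rule 9).
With Bryelm, Zorsel is earned (Rule 1).
With Falqil and Zorsel, Sabtal is earned (Rule 12).
With Pyrcor, Falven, and Sabtal, Zinfen is earned (Rule 11).
Zinfen: reached.
Wynzin would need Kyeren (Rule 5), but Kyeren is never earned.
Torlam would need Orbkye and Lunorn (Rule 2), but Lunorn is never earned.
Zorsel: reached.
Vorren would need Mordal and Orbkye (Rule 10), but Mordal is never earned.
Mordal would need Lunorn (Rule 6), but Lunorn is never earned.
Reached: Zinfen and Zorsel — 2 of the 6.

2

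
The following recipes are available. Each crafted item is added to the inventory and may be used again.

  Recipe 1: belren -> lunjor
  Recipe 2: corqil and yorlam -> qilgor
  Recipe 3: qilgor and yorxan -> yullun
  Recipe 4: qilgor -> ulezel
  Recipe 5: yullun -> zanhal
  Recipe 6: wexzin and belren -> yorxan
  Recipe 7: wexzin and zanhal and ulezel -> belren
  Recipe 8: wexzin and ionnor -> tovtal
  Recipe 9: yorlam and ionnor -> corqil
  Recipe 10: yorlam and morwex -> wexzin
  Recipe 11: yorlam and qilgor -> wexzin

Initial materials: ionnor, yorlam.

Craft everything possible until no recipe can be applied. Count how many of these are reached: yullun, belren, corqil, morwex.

yorlam and ionnor -> corqil (Recipe 9).
yullun would need qilgor and yorxan (Recipe 3), but yorxan is never obtained.
belren would need wexzin, zanhal, and ulezel (Recipe 7), but zanhal is never obtained.
corqil: reached.
No rule produces morwex, and it is not given.
Reached: corqil — 1 of the 4.

1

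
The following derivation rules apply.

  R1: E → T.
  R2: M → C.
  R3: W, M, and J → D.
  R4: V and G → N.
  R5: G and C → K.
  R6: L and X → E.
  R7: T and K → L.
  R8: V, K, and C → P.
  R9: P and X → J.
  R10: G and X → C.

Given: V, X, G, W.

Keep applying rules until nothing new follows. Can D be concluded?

D would need W, M, and J (R3), but M is never established.

No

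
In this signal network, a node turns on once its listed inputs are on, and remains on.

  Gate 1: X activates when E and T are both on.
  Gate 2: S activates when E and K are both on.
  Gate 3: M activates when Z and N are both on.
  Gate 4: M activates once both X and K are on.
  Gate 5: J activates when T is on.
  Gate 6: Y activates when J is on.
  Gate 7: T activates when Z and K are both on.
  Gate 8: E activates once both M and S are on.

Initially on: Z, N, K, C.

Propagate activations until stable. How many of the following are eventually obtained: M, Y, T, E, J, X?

Z and N are on, so M activates (Gate 3).
Z and K are on, so T activates (Gate 7).
T is on, so J activates (Gate 5).
Gate 6: J on → Y on.
M: reached.
Y: reached.
T: reached.
E would need M and S (Gate 8), but S never turns on.
J: reached.
X would need E and T (Gate 1), but E never turns on.
Reached: M, Y, T, and J — 4 of the 6.

4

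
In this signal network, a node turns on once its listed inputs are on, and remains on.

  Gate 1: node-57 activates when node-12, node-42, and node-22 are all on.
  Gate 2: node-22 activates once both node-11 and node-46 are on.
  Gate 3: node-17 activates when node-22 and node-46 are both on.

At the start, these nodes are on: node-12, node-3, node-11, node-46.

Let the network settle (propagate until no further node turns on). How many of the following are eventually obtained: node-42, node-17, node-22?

2

node-11 and node-46 are on, so node-22 activates (Gate 2).
Gate 3: node-22 and node-46 on → node-17 on.
No rule produces node-42, and it is not given.
node-17: reached.
node-22: reached.
Reached: node-17 and node-22 — 2 of the 3.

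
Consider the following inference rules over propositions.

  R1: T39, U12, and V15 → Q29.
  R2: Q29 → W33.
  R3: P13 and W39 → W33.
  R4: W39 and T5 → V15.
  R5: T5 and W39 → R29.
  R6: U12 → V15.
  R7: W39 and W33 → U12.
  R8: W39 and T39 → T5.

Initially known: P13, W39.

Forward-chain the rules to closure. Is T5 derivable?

T5 would need W39 and T39 (R8), but T39 is never established.

No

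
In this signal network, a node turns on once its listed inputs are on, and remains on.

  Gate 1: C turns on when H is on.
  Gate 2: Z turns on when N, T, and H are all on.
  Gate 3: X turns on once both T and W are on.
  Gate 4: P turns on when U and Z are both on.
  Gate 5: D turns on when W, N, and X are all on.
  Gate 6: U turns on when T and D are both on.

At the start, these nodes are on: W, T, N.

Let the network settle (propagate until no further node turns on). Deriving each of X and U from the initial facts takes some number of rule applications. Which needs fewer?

X: T and W are on, so X turns on (Gate 3). [1 rule application]
U: Gate 3: T and W on → X on. W, N, and X are on, so D turns on (Gate 5). T and D are on, so U turns on (Gate 6). [3 rule applications]
X needs fewer.

X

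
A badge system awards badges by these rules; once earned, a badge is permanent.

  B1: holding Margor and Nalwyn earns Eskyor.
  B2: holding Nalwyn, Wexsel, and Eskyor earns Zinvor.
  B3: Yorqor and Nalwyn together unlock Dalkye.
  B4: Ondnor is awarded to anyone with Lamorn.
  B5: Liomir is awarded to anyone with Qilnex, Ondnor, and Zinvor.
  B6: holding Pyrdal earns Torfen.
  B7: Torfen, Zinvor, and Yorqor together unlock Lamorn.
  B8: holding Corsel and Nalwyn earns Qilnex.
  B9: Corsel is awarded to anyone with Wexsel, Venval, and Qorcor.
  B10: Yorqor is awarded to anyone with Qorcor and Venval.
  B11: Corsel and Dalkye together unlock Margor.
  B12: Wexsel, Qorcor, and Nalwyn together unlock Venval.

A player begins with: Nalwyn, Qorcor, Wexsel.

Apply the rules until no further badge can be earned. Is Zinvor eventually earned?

With Wexsel, Qorcor, and Nalwyn, Venval is earned (B12).
With Wexsel, Venval, and Qorcor, Corsel is earned (B9).
With Qorcor and Venval, Yorqor is earned (B10).
With Yorqor and Nalwyn, Dalkye is earned (B3).
With Corsel and Dalkye, Margor is earned (B11).
With Margor and Nalwyn, Eskyor is earned (B1).
With Nalwyn, Wexsel, and Eskyor, Zinvor is earned (B2).

Yes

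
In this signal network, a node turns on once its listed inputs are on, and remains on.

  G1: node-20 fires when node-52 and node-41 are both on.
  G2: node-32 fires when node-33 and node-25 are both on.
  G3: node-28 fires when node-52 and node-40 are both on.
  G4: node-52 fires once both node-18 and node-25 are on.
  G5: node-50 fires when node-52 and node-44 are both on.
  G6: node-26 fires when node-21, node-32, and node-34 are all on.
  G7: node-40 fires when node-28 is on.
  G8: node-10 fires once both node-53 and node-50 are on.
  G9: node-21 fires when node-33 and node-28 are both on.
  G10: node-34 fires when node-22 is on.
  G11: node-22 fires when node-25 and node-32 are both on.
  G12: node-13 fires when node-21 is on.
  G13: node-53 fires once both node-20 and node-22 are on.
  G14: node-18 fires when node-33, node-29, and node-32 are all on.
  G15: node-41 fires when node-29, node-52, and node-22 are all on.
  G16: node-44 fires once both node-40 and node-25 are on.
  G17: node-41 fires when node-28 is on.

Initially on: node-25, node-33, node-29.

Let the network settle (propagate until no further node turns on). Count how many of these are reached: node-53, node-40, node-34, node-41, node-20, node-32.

node-33 and node-25 are on, so node-32 fires (G2).
G14: node-33, node-29, and node-32 on → node-18 on.
node-25 and node-32 are on, so node-22 fires (G11).
node-18 and node-25 are on, so node-52 fires (G4).
node-22 is on, so node-34 fires (G10).
G15: node-29, node-52, and node-22 on → node-41 on.
G1: node-52 and node-41 on → node-20 on.
G13: node-20 and node-22 on → node-53 on.
node-53: reached.
node-40 would need node-28 (G7), but node-28 never turns on.
node-34: reached.
node-41: reached.
node-20: reached.
node-32: reached.
Reached: node-53, node-34, node-41, node-20, and node-32 — 5 of the 6.

5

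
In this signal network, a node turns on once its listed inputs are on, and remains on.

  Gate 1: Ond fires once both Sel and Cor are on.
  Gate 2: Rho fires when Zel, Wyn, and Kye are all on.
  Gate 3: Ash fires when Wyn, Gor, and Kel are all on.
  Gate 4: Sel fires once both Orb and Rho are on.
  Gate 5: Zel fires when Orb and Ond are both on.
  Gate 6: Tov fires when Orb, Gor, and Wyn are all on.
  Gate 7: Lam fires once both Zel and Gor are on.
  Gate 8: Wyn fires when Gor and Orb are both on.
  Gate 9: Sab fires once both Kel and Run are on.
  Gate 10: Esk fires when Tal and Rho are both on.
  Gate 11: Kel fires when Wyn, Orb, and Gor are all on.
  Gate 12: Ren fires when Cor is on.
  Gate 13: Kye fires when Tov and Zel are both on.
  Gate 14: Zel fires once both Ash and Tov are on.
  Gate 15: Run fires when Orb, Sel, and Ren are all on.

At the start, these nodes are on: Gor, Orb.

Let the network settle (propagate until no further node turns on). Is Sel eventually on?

Gate 8: Gor and Orb on → Wyn on.
Gate 11: Wyn, Orb, and Gor on → Kel on.
Gate 6: Orb, Gor, and Wyn on → Tov on.
Wyn, Gor, and Kel are on, so Ash fires (Gate 3).
Gate 14: Ash and Tov on → Zel on.
Gate 13: Tov and Zel on → Kye on.
Gate 2: Zel, Wyn, and Kye on → Rho on.
Gate 4: Orb and Rho on → Sel on.

Yes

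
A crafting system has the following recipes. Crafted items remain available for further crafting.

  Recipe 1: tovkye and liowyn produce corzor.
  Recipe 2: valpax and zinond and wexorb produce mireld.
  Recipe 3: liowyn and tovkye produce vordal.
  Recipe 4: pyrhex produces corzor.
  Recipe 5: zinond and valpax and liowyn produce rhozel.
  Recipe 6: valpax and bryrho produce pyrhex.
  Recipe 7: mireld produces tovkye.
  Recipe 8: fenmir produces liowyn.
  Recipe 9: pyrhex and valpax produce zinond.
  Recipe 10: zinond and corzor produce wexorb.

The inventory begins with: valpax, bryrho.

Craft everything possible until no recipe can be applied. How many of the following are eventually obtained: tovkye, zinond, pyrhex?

valpax and bryrho → pyrhex (Recipe 6).
pyrhex and valpax → zinond (Recipe 9).
Using Recipe 4, pyrhex makes corzor.
Using Recipe 10, zinond and corzor make wexorb.
Using Recipe 2, valpax, zinond, and wexorb make mireld.
Using Recipe 7, mireld makes tovkye.
tovkye: reached.
zinond: reached.
pyrhex: reached.
All 3 are reached.

3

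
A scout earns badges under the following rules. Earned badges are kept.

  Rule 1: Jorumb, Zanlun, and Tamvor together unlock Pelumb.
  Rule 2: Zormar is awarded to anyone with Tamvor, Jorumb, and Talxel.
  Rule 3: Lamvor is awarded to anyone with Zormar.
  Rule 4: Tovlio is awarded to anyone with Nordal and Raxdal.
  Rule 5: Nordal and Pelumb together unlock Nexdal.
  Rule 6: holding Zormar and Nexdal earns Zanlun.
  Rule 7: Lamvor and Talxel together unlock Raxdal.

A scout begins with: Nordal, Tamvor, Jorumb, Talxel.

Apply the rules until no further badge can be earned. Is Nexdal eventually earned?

No

Nexdal would need Nordal and Pelumb (Rule 5), but Pelumb is never earned.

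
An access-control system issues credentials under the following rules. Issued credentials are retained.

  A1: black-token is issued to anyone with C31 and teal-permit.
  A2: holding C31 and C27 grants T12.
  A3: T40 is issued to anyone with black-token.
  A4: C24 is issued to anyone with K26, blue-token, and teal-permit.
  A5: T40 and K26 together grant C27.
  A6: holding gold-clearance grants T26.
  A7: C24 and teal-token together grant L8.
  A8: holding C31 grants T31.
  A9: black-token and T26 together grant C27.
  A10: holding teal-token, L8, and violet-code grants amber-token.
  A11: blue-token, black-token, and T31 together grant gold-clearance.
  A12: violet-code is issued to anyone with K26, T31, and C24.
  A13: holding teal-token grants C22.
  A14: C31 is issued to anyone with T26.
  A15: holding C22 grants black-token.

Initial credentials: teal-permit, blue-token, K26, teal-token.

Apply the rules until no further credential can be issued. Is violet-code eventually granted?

No

violet-code would need K26, T31, and C24 (A12), but T31 is never granted.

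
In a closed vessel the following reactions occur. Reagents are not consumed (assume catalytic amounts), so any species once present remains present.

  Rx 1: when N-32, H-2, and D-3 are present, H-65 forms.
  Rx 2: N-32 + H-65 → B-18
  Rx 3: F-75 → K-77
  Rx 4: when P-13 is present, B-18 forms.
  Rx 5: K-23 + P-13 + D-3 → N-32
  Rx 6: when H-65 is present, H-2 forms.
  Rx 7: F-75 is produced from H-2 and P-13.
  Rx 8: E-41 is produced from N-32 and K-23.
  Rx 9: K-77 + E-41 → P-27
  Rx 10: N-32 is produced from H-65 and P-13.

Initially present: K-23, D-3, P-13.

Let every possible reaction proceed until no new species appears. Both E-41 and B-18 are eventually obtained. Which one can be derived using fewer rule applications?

B-18: P-13 present → B-18 forms (Rx 4). [1 rule application]
E-41: K-23, P-13, and D-3 present → N-32 forms (Rx 5). N-32 and K-23 present → E-41 forms (Rx 8). [2 rule applications]
B-18 needs fewer.

B-18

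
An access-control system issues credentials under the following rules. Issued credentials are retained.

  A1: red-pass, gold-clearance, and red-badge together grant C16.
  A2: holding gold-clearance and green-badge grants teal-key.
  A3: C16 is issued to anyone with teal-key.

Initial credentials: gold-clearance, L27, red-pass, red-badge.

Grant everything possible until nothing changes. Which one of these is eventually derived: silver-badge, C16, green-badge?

Holding red-pass, gold-clearance, and red-badge grants C16 (A1).
No rule produces silver-badge, and it is not given. No rule produces green-badge, and it is not given.

C16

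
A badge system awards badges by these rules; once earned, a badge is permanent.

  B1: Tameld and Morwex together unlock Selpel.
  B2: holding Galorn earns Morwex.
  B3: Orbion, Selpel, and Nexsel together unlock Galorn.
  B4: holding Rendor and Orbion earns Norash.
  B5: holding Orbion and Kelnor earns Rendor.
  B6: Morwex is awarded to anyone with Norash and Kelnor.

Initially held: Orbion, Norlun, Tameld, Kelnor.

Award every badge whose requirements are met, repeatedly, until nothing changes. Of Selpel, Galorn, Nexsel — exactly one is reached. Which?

With Orbion and Kelnor, Rendor is earned (B5).
With Rendor and Orbion, Norash is earned (B4).
With Norash and Kelnor, Morwex is earned (B6).
With Tameld and Morwex, Selpel is earned (B1).
Galorn would need Orbion, Selpel, and Nexsel (B3), but Nexsel is never earned. No rule produces Nexsel, and it is not given.

Selpel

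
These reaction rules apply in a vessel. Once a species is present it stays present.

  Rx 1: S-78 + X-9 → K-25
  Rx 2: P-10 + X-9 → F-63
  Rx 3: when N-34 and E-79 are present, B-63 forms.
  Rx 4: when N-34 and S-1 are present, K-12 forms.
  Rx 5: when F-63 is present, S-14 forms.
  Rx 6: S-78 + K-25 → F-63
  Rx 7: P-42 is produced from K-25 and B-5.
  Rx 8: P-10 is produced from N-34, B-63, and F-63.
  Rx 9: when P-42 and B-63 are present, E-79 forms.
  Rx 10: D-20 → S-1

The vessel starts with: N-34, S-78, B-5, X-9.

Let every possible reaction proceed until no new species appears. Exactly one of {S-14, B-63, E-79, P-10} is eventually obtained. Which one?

S-14

S-78 and X-9 present → K-25 forms (Rx 1).
S-78 and K-25 present → F-63 forms (Rx 6).
F-63 present → S-14 forms (Rx 5).
B-63 would need N-34 and E-79 (Rx 3), but E-79 never forms. E-79 would need P-42 and B-63 (Rx 9), but B-63 never forms. P-10 would need N-34, B-63, and F-63 (Rx 8), but B-63 never forms.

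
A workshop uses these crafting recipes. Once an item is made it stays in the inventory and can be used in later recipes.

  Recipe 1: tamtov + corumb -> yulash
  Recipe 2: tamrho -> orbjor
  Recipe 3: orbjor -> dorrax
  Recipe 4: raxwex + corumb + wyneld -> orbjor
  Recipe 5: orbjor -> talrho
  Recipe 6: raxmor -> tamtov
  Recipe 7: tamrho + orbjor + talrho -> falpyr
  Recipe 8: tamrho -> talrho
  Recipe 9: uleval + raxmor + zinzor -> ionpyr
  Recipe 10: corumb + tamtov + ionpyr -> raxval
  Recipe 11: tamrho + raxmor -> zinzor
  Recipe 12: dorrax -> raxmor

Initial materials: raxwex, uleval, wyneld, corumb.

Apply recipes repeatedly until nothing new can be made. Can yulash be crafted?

Yes

Using Recipe 4, raxwex, corumb, and wyneld make orbjor.
orbjor -> dorrax (Recipe 3).
dorrax -> raxmor (Recipe 12).
raxmor -> tamtov (Recipe 6).
tamtov + corumb -> yulash (Recipe 1).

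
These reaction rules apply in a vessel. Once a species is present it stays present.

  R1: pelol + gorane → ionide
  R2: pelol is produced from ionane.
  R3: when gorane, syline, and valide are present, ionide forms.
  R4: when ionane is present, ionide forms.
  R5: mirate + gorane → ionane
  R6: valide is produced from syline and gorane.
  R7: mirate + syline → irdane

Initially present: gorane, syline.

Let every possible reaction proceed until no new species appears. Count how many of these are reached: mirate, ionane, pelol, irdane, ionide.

1

syline and gorane present → valide forms (R6).
gorane, syline, and valide present → ionide forms (R3).
No rule produces mirate, and it is not given.
ionane would need mirate and gorane (R5), but mirate never forms.
pelol would need ionane (R2), but ionane never forms.
irdane would need mirate and syline (R7), but mirate never forms.
ionide: reached.
Reached: ionide — 1 of the 5.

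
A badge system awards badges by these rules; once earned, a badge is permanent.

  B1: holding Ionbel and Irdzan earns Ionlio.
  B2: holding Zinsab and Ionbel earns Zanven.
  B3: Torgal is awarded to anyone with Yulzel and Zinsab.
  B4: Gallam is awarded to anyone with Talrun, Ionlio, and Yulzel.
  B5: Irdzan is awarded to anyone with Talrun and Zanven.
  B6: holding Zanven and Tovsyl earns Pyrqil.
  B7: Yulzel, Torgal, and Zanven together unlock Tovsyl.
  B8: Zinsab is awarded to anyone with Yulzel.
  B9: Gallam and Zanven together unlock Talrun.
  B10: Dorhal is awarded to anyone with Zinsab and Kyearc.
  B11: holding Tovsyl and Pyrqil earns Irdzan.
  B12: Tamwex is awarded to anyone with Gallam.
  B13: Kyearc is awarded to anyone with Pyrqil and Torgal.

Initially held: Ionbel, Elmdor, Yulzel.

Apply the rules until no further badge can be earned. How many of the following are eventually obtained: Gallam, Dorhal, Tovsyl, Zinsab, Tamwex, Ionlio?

4

With Yulzel, Zinsab is earned (B8).
With Zinsab and Ionbel, Zanven is earned (B2).
With Yulzel and Zinsab, Torgal is earned (B3).
With Yulzel, Torgal, and Zanven, Tovsyl is earned (B7).
With Zanven and Tovsyl, Pyrqil is earned (B6).
With Tovsyl and Pyrqil, Irdzan is earned (B11).
With Pyrqil and Torgal, Kyearc is earned (B13).
With Ionbel and Irdzan, Ionlio is earned (B1).
With Zinsab and Kyearc, Dorhal is earned (B10).
Gallam would need Talrun, Ionlio, and Yulzel (B4), but Talrun is never earned.
Dorhal: reached.
Tovsyl: reached.
Zinsab: reached.
Tamwex would need Gallam (B12), but Gallam is never earned.
Ionlio: reached.
Reached: Dorhal, Tovsyl, Zinsab, and Ionlio — 4 of the 6.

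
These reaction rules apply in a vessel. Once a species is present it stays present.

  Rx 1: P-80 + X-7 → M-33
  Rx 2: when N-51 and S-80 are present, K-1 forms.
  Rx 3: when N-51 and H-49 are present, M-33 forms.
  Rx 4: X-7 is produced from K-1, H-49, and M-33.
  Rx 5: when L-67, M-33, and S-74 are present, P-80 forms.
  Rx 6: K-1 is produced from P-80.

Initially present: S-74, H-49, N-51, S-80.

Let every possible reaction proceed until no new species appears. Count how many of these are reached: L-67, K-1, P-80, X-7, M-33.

3

N-51 and S-80 present → K-1 forms (Rx 2).
N-51 and H-49 present → M-33 forms (Rx 3).
K-1, H-49, and M-33 present → X-7 forms (Rx 4).
No rule produces L-67, and it is not given.
K-1: reached.
P-80 would need L-67, M-33, and S-74 (Rx 5), but L-67 never forms.
X-7: reached.
M-33: reached.
Reached: K-1, X-7, and M-33 — 3 of the 5.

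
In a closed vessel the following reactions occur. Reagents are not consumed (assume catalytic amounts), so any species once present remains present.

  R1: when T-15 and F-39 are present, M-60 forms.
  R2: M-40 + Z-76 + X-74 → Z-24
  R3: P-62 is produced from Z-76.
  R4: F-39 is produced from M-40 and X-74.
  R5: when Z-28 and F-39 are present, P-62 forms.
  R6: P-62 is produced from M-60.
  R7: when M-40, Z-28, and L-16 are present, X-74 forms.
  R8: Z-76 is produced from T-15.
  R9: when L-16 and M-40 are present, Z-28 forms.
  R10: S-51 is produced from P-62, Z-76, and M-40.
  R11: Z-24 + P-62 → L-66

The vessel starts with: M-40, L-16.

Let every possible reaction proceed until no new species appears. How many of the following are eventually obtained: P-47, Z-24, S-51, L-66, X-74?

L-16 and M-40 present → Z-28 forms (R9).
M-40, Z-28, and L-16 present → X-74 forms (R7).
No rule produces P-47, and it is not given.
Z-24 would need M-40, Z-76, and X-74 (R2), but Z-76 never forms.
S-51 would need P-62, Z-76, and M-40 (R10), but Z-76 never forms.
L-66 would need Z-24 and P-62 (R11), but Z-24 never forms.
X-74: reached.
Reached: X-74 — 1 of the 5.

1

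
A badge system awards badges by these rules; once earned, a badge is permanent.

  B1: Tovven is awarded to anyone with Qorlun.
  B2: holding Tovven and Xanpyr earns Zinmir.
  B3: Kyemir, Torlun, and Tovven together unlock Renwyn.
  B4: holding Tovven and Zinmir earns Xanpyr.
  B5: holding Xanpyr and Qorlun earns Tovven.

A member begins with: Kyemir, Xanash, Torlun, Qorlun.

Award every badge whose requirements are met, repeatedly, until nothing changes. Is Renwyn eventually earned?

Yes

With Qorlun, Tovven is earned (B1).
With Kyemir, Torlun, and Tovven, Renwyn is earned (B3).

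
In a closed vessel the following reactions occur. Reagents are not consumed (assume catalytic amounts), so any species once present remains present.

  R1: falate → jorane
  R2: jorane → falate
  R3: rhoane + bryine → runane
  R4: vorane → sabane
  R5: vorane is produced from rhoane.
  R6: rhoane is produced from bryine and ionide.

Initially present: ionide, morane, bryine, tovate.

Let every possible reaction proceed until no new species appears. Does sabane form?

bryine and ionide present → rhoane forms (R6).
rhoane present → vorane forms (R5).
vorane present → sabane forms (R4).

Yes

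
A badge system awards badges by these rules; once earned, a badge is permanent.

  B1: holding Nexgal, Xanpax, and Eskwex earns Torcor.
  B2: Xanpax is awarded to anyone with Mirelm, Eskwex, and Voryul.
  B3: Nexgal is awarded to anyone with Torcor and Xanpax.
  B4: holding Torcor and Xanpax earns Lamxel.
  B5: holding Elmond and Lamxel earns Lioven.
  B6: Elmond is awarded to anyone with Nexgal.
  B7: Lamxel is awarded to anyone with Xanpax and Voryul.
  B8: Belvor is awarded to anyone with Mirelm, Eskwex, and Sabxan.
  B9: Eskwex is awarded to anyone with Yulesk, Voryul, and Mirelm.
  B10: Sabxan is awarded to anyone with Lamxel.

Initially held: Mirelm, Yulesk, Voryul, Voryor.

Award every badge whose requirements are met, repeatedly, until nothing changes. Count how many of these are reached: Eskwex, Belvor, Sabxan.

With Yulesk, Voryul, and Mirelm, Eskwex is earned (B9).
With Mirelm, Eskwex, and Voryul, Xanpax is earned (B2).
With Xanpax and Voryul, Lamxel is earned (B7).
With Lamxel, Sabxan is earned (B10).
With Mirelm, Eskwex, and Sabxan, Belvor is earned (B8).
Eskwex: reached.
Belvor: reached.
Sabxan: reached.
All 3 are reached.

3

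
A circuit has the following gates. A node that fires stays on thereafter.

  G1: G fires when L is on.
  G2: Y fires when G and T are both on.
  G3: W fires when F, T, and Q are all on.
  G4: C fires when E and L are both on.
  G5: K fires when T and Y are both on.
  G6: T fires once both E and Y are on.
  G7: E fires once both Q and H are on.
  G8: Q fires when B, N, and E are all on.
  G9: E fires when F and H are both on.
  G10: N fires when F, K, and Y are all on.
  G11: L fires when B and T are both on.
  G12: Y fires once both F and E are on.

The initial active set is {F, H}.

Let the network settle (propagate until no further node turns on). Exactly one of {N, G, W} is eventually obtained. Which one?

F and H are on, so E fires (G9).
G12: F and E on → Y on.
G6: E and Y on → T on.
T and Y are on, so K fires (G5).
F, K, and Y are on, so N fires (G10).
W would need F, T, and Q (G3), but Q never turns on. G would need L (G1), but L never turns on.

N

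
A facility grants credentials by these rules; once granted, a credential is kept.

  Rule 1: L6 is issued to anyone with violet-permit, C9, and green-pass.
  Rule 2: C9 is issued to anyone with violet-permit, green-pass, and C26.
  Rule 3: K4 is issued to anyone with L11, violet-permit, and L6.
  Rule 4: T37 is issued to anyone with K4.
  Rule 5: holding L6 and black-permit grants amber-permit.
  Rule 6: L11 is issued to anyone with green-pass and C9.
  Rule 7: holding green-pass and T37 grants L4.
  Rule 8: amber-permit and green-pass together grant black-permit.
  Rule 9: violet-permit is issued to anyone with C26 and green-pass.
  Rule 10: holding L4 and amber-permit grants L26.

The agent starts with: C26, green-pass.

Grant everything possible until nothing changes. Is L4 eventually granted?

Yes

Holding C26 and green-pass grants violet-permit (Rule 9).
Holding violet-permit, green-pass, and C26 grants C9 (Rule 2).
Holding violet-permit, C9, and green-pass grants L6 (Rule 1).
Holding green-pass and C9 grants L11 (Rule 6).
Holding L11, violet-permit, and L6 grants K4 (Rule 3).
Holding K4 grants T37 (Rule 4).
Holding green-pass and T37 grants L4 (Rule 7).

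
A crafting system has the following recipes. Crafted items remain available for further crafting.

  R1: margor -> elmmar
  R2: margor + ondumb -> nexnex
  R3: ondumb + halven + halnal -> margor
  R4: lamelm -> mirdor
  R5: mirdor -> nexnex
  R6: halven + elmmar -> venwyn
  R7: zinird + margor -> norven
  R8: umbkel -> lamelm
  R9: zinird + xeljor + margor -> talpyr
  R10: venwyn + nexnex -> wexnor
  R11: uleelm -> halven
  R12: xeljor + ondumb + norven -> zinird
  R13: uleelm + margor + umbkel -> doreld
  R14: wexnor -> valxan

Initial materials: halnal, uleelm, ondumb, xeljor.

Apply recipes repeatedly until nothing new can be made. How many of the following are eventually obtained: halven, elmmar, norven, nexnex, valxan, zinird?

4

Using R11, uleelm makes halven.
Using R3, ondumb, halven, and halnal make margor.
Using R2, margor and ondumb make nexnex.
Using R1, margor makes elmmar.
Using R6, halven and elmmar make venwyn.
venwyn + nexnex -> wexnor (R10).
Using R14, wexnor makes valxan.
halven: reached.
elmmar: reached.
norven would need zinird and margor (R7), but zinird is never obtained.
nexnex: reached.
valxan: reached.
zinird would need xeljor, ondumb, and norven (R12), but norven is never obtained.
Reached: halven, elmmar, nexnex, and valxan — 4 of the 6.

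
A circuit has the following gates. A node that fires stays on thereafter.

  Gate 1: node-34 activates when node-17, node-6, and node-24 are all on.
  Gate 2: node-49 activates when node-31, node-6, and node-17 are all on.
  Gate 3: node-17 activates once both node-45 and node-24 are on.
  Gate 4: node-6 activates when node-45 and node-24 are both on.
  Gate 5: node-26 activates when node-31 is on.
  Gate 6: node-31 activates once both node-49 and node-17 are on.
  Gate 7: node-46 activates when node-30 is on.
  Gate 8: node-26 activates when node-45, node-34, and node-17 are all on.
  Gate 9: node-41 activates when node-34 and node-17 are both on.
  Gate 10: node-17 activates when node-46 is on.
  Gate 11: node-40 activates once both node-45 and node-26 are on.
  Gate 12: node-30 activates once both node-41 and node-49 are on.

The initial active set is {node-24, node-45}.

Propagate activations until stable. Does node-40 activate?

node-45 and node-24 are on, so node-17 activates (Gate 3).
node-45 and node-24 are on, so node-6 activates (Gate 4).
node-17, node-6, and node-24 are on, so node-34 activates (Gate 1).
Gate 8: node-45, node-34, and node-17 on → node-26 on.
node-45 and node-26 are on, so node-40 activates (Gate 11).

Yes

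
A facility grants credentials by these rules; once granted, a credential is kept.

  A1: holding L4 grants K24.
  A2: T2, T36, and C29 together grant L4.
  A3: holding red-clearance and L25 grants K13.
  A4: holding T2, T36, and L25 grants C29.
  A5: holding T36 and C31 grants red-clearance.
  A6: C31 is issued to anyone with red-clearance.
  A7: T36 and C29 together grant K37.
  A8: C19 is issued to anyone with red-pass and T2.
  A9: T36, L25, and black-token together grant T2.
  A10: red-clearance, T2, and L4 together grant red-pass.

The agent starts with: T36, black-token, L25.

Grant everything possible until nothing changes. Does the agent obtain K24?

Holding T36, L25, and black-token grants T2 (A9).
Holding T2, T36, and L25 grants C29 (A4).
Holding T2, T36, and C29 grants L4 (A2).
Holding L4 grants K24 (A1).

Yes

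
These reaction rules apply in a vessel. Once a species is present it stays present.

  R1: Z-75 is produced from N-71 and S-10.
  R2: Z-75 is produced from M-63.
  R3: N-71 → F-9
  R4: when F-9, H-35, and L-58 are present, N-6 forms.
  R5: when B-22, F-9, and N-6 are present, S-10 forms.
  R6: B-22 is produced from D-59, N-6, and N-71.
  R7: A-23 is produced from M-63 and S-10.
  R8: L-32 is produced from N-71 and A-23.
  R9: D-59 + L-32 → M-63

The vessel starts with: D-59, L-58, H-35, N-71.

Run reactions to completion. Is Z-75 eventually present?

Yes

N-71 present → F-9 forms (R3).
F-9, H-35, and L-58 present → N-6 forms (R4).
D-59, N-6, and N-71 present → B-22 forms (R6).
B-22, F-9, and N-6 present → S-10 forms (R5).
N-71 and S-10 present → Z-75 forms (R1).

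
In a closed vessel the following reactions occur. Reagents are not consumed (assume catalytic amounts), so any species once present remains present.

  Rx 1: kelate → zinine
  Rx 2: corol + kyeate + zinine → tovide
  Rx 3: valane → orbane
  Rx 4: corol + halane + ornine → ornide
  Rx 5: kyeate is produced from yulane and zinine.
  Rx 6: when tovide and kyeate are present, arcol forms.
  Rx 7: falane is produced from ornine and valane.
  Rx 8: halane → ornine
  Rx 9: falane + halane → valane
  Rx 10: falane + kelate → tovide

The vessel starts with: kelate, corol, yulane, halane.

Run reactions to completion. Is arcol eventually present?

Yes

kelate present → zinine forms (Rx 1).
yulane and zinine present → kyeate forms (Rx 5).
corol, kyeate, and zinine present → tovide forms (Rx 2).
tovide and kyeate present → arcol forms (Rx 6).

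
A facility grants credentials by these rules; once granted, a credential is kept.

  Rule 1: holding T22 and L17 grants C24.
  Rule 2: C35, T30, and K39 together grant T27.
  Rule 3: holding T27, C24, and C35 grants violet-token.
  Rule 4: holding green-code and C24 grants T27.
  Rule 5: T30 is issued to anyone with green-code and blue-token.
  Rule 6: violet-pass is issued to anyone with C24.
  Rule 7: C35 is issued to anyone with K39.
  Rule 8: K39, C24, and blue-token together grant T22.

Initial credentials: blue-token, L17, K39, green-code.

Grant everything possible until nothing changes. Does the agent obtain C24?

C24 would need T22 and L17 (Rule 1), but T22 is never granted.

No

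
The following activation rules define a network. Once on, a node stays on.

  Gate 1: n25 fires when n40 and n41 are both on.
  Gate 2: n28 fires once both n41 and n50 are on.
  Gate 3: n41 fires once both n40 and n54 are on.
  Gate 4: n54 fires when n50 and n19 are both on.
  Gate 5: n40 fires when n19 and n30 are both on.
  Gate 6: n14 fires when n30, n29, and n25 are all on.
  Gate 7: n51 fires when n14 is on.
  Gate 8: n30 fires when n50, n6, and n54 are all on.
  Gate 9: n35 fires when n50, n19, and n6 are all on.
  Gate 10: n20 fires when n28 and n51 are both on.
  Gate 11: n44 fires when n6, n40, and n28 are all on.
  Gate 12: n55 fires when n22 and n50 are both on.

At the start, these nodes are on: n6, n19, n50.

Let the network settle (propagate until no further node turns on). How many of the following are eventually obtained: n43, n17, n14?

0

No rule produces n43, and it is not given.
No rule produces n17, and it is not given.
n14 would need n30, n29, and n25 (Gate 6), but n29 never turns on.
None of the 3 are reached.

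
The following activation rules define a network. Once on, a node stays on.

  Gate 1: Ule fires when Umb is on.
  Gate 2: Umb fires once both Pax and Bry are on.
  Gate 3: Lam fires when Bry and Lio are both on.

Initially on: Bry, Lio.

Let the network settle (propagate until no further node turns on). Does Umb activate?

Umb would need Pax and Bry (Gate 2), but Pax never turns on.

No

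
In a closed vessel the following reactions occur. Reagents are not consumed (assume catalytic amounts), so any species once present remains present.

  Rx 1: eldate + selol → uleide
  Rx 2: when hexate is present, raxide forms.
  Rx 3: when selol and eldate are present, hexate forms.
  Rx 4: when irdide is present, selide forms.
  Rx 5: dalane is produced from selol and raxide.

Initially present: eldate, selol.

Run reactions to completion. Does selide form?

selide would need irdide (Rx 4), but irdide never forms.

No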